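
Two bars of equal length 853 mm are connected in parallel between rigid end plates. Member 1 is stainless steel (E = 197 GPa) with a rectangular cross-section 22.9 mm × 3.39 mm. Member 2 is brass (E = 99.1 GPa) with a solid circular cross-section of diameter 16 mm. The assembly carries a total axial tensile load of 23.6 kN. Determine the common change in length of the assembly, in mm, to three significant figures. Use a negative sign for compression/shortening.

A_1 = 77.63 mm².
A_2 = 201.1 mm².
Equal strain + equilibrium ⇒ each member carries load in proportion to AE: A₁E₁ = 15290000 N, A₂E₂ = 19930000 N, ΣAE = 35220000 N.
δ = PL/ΣAE = 23600·853/35220000 = 0.5716 mm.

0.572 mm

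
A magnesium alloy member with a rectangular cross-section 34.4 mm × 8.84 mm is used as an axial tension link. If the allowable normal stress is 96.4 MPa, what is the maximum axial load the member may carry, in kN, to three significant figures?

29.3 kN

A = 304.1 mm².
P_max = σ_allow · A = 96.4 · 304.1 = 29310 N = 29.31 kN.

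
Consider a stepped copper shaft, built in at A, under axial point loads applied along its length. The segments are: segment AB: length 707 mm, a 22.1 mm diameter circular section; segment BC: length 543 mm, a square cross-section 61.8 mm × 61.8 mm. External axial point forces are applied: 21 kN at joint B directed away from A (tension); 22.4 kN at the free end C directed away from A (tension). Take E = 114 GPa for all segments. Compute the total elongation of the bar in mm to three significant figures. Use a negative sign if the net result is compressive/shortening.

0.730 mm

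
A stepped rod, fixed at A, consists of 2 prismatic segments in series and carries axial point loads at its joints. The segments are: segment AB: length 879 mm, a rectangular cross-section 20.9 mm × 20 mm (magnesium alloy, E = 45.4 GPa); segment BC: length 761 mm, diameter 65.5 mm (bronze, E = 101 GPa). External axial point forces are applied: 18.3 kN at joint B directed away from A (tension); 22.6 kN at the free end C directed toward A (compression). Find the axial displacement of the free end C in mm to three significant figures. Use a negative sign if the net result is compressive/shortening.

-0.250 mm

Internal axial forces (sectioning from the free end, tension +): N_BC = -22.6 kN, N_AB = -4.3 kN.
A_AB = 418 mm².
A_BC = 3370 mm².
δ_AB = -4300·879/(418·45400) = -0.1992 mm
δ_BC = -22600·761/(3370·101000) = -0.05054 mm
δ = Σδ_i = -0.2497 mm.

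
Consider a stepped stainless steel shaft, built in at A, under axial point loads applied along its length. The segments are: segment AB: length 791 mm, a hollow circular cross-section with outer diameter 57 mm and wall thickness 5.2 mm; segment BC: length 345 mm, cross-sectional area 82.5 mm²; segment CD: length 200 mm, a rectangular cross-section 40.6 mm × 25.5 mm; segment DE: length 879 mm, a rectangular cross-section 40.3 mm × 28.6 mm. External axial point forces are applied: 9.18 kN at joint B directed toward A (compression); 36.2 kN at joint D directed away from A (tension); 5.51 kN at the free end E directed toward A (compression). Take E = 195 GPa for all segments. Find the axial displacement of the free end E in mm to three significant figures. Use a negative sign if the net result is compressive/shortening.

Internal axial forces (sectioning from the free end, tension +): N_DE = -5.51 kN, N_CD = 30.69 kN, N_BC = 30.69 kN, N_AB = 21.51 kN.
A_AB = 846.2 mm².
A_CD = 1035 mm².
A_DE = 1153 mm².
δ_AB = 21510·791/(846.2·195000) = 0.1031 mm
δ_BC = 30690·345/(82.5·195000) = 0.6582 mm
δ_CD = 30690·200/(1035·195000) = 0.0304 mm
δ_DE = -5510·879/(1153·195000) = -0.02155 mm
δ = Σδ_i = 0.7701 mm.

0.770 mm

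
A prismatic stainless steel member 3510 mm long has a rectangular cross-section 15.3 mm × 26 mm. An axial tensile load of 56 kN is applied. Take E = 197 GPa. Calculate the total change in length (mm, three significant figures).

A = 397.8 mm².
δ_mech = NL/(AE) = 56000·3510/(397.8·197000) = 2.508 mm.

2.51 mm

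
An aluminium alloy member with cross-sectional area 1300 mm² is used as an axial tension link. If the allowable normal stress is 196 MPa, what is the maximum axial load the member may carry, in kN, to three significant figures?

P_max = σ_allow · A = 196 · 1300 = 254800 N = 254.8 kN.

255 kN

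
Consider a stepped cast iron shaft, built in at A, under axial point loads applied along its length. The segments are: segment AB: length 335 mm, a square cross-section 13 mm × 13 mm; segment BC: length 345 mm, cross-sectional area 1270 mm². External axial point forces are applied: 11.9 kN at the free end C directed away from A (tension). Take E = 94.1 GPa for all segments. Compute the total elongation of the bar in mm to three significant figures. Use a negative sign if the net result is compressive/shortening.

0.285 mm

Internal axial forces (sectioning from the free end, tension +): N_BC = 11.9 kN, N_AB = 11.9 kN.
A_AB = 169 mm².
δ_AB = 11900·335/(169·94100) = 0.2507 mm
δ_BC = 11900·345/(1270·94100) = 0.03435 mm
δ = Σδ_i = 0.285 mm.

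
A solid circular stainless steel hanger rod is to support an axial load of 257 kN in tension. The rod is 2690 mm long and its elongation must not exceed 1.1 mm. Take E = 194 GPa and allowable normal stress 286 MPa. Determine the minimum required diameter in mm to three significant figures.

64.2 mm

Required area A ≥ P/σ_allow = 257000/286 = 898.6 mm².
For a solid circular section, d ≥ √(4A/π) = 33.83 mm.
Elongation limit: A ≥ PL/(Eδ_allow) = 257000·2690/(194000·1.1) = 3240 mm² ⇒ d ≥ 64.22 mm.
The elongation limit governs.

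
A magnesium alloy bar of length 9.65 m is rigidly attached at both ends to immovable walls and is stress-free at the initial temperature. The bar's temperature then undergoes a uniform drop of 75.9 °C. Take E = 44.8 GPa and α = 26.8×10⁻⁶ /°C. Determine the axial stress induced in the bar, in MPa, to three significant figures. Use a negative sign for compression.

Free thermal expansion αLΔT = 26.8e-6 · 9650 · -75.9 = -19.63 mm.
The walls impose strain ε = −(-19.63)/9650 = 2.0341e-03; σ = Eε = 44800 · 2.0341e-03 = 91.13 MPa.

91.1 MPa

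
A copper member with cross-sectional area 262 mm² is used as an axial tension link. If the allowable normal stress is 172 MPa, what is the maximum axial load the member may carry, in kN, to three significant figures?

45.1 kN

P_max = σ_allow · A = 172 · 262 = 45060 N = 45.06 kN.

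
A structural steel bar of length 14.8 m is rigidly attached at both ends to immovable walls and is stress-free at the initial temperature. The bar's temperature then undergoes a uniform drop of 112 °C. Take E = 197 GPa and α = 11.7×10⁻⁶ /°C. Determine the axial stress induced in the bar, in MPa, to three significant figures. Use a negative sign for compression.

258 MPa

Free thermal expansion αLΔT = 11.7e-6 · 14800 · -112 = -19.39 mm.
The walls impose strain ε = −(-19.39)/14800 = 1.3104e-03; σ = Eε = 197000 · 1.3104e-03 = 258.1 MPa.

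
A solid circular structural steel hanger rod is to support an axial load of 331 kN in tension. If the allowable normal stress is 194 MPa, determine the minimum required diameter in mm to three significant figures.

Required area A ≥ P/σ_allow = 331000/194 = 1706 mm².
For a solid circular section, d ≥ √(4A/π) = 46.61 mm.

46.6 mm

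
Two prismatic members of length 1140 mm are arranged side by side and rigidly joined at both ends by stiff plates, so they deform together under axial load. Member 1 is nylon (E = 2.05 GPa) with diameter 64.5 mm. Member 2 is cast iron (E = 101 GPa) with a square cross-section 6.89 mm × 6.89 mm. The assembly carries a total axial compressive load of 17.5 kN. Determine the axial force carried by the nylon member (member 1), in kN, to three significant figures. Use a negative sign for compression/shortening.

-10.2 kN

A_1 = 3267 mm².
A_2 = 47.47 mm².
Equal strain + equilibrium ⇒ each member carries load in proportion to AE: A₁E₁ = 6698000 N, A₂E₂ = 4795000 N, ΣAE = 11490000 N.
F₁ = P·A₁E₁/ΣAE = -17500·6698000/11490000 = -10200 N.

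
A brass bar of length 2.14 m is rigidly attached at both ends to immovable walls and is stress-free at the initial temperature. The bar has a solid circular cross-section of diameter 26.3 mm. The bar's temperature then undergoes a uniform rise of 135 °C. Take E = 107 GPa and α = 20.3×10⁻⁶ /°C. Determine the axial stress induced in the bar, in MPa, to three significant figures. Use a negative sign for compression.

Free thermal expansion αLΔT = 20.3e-6 · 2140 · 135 = 5.865 mm.
The walls impose strain ε = −(5.865)/2140 = -2.7405e-03; σ = Eε = 107000 · -2.7405e-03 = -293.2 MPa.

-293 MPa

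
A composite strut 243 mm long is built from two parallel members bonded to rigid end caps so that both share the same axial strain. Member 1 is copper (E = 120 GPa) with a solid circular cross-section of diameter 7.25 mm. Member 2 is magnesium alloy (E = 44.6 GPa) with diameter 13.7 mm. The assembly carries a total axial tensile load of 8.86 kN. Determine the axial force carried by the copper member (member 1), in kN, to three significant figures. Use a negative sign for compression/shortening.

3.81 kN

A_1 = 41.28 mm².
A_2 = 147.4 mm².
Equal strain + equilibrium ⇒ each member carries load in proportion to AE: A₁E₁ = 4954000 N, A₂E₂ = 6575000 N, ΣAE = 11530000 N.
F₁ = P·A₁E₁/ΣAE = 8860·4954000/11530000 = 3807 N.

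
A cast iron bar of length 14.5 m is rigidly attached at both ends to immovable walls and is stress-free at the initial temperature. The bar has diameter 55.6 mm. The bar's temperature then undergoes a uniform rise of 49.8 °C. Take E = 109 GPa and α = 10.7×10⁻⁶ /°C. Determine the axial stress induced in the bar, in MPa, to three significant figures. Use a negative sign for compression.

Free thermal expansion αLΔT = 10.7e-6 · 14500 · 49.8 = 7.726 mm.
The walls impose strain ε = −(7.726)/14500 = -5.3286e-04; σ = Eε = 109000 · -5.3286e-04 = -58.08 MPa.

-58.1 MPa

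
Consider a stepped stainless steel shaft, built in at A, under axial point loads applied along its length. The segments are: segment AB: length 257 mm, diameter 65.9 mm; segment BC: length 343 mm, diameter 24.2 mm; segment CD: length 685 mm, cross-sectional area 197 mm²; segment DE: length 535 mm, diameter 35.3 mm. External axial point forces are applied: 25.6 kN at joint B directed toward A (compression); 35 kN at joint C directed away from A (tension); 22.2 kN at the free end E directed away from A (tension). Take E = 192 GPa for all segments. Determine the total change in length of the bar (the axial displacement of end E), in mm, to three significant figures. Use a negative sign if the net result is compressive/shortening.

0.700 mm

Internal axial forces (sectioning from the free end, tension +): N_DE = 22.2 kN, N_CD = 22.2 kN, N_BC = 57.2 kN, N_AB = 31.6 kN.
A_AB = 3411 mm².
A_BC = 460 mm².
A_DE = 978.7 mm².
δ_AB = 31600·257/(3411·192000) = 0.0124 mm
δ_BC = 57200·343/(460·192000) = 0.2222 mm
δ_CD = 22200·685/(197·192000) = 0.402 mm
δ_DE = 22200·535/(978.7·192000) = 0.06321 mm
δ = Σδ_i = 0.6998 mm.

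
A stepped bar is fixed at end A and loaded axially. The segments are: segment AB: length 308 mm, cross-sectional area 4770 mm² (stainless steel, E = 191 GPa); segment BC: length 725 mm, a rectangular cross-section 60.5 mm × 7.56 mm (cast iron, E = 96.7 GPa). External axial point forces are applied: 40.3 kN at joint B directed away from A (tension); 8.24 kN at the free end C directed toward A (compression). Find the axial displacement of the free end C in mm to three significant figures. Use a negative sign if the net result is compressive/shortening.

Internal axial forces (sectioning from the free end, tension +): N_BC = -8.24 kN, N_AB = 32.06 kN.
A_BC = 457.4 mm².
δ_AB = 32060·308/(4770·191000) = 0.01084 mm
δ_BC = -8240·725/(457.4·96700) = -0.1351 mm
δ = Σδ_i = -0.1242 mm.

-0.124 mm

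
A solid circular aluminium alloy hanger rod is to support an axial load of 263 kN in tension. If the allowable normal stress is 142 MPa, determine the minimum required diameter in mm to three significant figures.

Required area A ≥ P/σ_allow = 263000/142 = 1852 mm².
For a solid circular section, d ≥ √(4A/π) = 48.56 mm.

48.6 mm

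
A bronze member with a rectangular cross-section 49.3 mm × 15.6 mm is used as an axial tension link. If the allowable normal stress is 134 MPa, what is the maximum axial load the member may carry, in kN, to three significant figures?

103 kN

A = 769.1 mm².
P_max = σ_allow · A = 134 · 769.1 = 103100 N = 103.1 kN.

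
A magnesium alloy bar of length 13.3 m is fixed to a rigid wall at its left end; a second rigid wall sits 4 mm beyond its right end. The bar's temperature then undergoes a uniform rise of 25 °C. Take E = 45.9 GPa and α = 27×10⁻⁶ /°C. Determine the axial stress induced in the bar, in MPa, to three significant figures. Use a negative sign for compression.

-17.2 MPa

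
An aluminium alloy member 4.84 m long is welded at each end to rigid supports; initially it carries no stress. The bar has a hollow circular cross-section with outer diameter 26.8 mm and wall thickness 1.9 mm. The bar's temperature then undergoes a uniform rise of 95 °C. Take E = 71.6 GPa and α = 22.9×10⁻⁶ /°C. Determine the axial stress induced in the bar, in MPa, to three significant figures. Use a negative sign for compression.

-156 MPa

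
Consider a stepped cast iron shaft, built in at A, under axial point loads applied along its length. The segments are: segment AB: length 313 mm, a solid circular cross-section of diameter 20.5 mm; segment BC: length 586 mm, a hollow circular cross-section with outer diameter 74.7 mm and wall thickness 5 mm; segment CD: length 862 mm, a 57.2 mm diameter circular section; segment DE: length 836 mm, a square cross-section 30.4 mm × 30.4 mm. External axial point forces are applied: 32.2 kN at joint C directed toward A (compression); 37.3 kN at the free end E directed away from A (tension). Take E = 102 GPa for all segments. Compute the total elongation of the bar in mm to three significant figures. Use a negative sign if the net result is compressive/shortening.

0.528 mm

Internal axial forces (sectioning from the free end, tension +): N_DE = 37.3 kN, N_CD = 37.3 kN, N_BC = 5.1 kN, N_AB = 5.1 kN.
A_AB = 330.1 mm².
A_BC = 1095 mm².
A_CD = 2570 mm².
A_DE = 924.2 mm².
δ_AB = 5100·313/(330.1·102000) = 0.04742 mm
δ_BC = 5100·586/(1095·102000) = 0.02676 mm
δ_CD = 37300·862/(2570·102000) = 0.1227 mm
δ_DE = 37300·836/(924.2·102000) = 0.3308 mm
δ = Σδ_i = 0.5276 mm.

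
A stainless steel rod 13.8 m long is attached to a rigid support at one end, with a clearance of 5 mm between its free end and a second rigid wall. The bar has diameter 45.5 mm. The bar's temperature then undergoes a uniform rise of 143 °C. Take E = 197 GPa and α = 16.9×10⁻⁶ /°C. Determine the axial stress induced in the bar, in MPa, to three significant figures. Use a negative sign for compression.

Free thermal expansion αLΔT = 16.9e-6 · 13800 · 143 = 33.35 mm.
The walls engage after the gap closes; constrained expansion = 33.35 − 5 = 28.35 mm.
The walls impose strain ε = −(28.35)/13800 = -2.0544e-03; σ = Eε = 197000 · -2.0544e-03 = -404.7 MPa.

-405 MPa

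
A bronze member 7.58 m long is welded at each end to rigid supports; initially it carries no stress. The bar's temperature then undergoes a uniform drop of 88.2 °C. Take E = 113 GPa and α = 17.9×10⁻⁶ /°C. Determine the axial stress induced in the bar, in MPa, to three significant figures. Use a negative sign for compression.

Free thermal expansion αLΔT = 17.9e-6 · 7580 · -88.2 = -11.97 mm.
The walls impose strain ε = −(-11.97)/7580 = 1.5788e-03; σ = Eε = 113000 · 1.5788e-03 = 178.4 MPa.

178 MPa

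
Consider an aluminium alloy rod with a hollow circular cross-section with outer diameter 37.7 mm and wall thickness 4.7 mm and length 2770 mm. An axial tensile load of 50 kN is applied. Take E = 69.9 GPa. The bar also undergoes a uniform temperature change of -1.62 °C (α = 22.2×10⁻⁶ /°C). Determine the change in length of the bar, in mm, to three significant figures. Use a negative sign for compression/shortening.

3.97 mm

A = 487.3 mm².
δ_mech = NL/(AE) = 50000·2770/(487.3·69900) = 4.066 mm.
δ_thermal = αLΔT = 22.2e-6·2770·-1.62 = -0.09962 mm.
δ = δ_mech + δ_thermal = 3.967 mm.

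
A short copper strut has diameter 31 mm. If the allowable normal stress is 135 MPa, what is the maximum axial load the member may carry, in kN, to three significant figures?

102 kN

A = 754.8 mm².
P_max = σ_allow · A = 135 · 754.8 = 101900 N = 101.9 kN.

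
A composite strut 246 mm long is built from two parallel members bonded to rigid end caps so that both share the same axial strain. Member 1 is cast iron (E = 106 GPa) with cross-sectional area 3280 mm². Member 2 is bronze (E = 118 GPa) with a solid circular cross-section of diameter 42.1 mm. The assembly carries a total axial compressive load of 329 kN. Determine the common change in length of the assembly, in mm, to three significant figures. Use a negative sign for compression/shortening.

-0.158 mm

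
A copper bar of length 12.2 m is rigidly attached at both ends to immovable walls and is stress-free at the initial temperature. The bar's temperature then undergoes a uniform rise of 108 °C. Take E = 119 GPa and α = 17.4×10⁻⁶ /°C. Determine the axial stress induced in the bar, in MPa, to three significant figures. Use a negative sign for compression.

-224 MPa

Free thermal expansion αLΔT = 17.4e-6 · 12200 · 108 = 22.93 mm.
The walls impose strain ε = −(22.93)/12200 = -1.8792e-03; σ = Eε = 119000 · -1.8792e-03 = -223.6 MPa.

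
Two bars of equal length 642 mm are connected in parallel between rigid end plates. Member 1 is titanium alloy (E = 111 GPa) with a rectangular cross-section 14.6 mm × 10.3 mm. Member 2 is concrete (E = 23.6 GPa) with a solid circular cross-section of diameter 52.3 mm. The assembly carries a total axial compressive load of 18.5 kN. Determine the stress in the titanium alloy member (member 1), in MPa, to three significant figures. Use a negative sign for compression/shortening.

A_1 = 150.4 mm².
A_2 = 2148 mm².
Equal strain + equilibrium ⇒ each member carries load in proportion to AE: A₁E₁ = 16690000 N, A₂E₂ = 50700000 N, ΣAE = 67390000 N.
σ₁ = P·E₁/ΣAE = -18500·111000/67390000 = -30.47 MPa.

-30.5 MPa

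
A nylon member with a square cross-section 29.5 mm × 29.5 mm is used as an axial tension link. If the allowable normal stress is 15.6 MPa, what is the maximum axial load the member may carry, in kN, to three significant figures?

13.6 kN

A = 870.2 mm².
P_max = σ_allow · A = 15.6 · 870.2 = 13580 N = 13.58 kN.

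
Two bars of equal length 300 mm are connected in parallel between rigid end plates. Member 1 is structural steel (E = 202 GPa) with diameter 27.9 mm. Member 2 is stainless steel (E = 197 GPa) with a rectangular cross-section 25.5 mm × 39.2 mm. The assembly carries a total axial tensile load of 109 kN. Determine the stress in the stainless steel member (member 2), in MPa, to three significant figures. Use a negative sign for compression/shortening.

67.0 MPa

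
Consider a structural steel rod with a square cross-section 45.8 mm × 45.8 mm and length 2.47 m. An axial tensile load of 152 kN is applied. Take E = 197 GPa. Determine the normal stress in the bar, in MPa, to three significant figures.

A = 2098 mm².
σ = N/A = 152000/2098 = 72.46 MPa.

72.5 MPa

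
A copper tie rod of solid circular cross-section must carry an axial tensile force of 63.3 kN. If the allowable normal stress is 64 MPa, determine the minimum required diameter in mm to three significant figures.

35.5 mm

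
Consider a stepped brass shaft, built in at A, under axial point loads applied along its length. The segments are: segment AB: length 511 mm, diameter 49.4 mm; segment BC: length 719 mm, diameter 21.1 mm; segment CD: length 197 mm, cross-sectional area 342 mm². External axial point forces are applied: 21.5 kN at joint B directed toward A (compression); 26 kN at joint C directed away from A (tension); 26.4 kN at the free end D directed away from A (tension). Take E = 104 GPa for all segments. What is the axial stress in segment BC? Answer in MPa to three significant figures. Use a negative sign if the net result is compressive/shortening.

150 MPa

Internal axial forces (sectioning from the free end, tension +): N_CD = 26.4 kN, N_BC = 52.4 kN, N_AB = 30.9 kN.
A_BC = 349.7 mm².
σ_BC = N_BC/A_BC = 52400/349.7 = 149.9 MPa.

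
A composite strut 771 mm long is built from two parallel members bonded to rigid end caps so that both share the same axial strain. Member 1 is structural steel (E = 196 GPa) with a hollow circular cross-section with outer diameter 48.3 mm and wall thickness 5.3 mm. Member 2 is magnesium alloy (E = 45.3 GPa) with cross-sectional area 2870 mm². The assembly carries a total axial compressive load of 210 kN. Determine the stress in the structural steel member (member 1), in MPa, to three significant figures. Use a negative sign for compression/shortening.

A_1 = 716 mm².
Equal strain + equilibrium ⇒ each member carries load in proportion to AE: A₁E₁ = 140300000 N, A₂E₂ = 130000000 N, ΣAE = 270300000 N.
σ₁ = P·E₁/ΣAE = -210000·196000/270300000 = -152.3 MPa.

-152 MPa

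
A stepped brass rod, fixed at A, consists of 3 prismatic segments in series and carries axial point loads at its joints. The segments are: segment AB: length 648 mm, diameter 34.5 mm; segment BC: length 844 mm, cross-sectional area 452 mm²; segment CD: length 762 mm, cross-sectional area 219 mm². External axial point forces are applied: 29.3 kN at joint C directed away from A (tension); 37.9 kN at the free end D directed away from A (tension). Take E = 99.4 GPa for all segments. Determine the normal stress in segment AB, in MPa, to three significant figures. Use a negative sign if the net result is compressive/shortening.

71.9 MPa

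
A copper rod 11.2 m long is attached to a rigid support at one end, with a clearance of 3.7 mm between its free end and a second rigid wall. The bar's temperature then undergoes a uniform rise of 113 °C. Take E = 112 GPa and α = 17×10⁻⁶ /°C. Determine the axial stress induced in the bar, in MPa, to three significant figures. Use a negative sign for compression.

-178 MPa

Free thermal expansion αLΔT = 17e-6 · 11200 · 113 = 21.52 mm.
The walls engage after the gap closes; constrained expansion = 21.52 − 3.7 = 17.82 mm.
The walls impose strain ε = −(17.82)/11200 = -1.5906e-03; σ = Eε = 112000 · -1.5906e-03 = -178.2 MPa.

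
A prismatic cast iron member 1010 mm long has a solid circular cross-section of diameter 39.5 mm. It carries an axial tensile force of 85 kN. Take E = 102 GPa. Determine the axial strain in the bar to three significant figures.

6.80e-04

A = 1225 mm².
σ = N/A = 69.36 MPa; ε = σ/E = 69.36/102000 = 6.800e-04.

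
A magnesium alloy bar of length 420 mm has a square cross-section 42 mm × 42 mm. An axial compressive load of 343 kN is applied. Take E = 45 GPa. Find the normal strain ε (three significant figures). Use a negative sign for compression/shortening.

A = 1764 mm².
σ = N/A = -194.4 MPa; ε = σ/E = -194.4/45000 = -4.321e-03.

-0.00432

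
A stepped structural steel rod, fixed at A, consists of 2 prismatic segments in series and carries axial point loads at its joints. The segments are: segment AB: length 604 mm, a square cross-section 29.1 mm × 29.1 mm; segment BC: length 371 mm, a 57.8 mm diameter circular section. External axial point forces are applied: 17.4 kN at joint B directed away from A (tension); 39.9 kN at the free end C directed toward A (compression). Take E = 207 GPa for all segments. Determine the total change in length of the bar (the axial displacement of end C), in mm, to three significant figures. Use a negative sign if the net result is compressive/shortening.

-0.105 mm

Internal axial forces (sectioning from the free end, tension +): N_BC = -39.9 kN, N_AB = -22.5 kN.
A_AB = 846.8 mm².
A_BC = 2624 mm².
δ_AB = -22500·604/(846.8·207000) = -0.07753 mm
δ_BC = -39900·371/(2624·207000) = -0.02725 mm
δ = Σδ_i = -0.1048 mm.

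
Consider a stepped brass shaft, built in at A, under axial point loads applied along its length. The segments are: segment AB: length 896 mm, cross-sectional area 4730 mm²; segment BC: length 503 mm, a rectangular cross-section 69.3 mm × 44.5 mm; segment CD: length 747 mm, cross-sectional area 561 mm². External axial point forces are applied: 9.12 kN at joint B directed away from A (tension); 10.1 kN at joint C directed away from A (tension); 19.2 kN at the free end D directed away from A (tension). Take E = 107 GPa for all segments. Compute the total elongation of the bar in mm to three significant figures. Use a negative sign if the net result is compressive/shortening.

Internal axial forces (sectioning from the free end, tension +): N_CD = 19.2 kN, N_BC = 29.3 kN, N_AB = 38.42 kN.
A_BC = 3084 mm².
δ_AB = 38420·896/(4730·107000) = 0.06802 mm
δ_BC = 29300·503/(3084·107000) = 0.04466 mm
δ_CD = 19200·747/(561·107000) = 0.2389 mm
δ = Σδ_i = 0.3516 mm.

0.352 mm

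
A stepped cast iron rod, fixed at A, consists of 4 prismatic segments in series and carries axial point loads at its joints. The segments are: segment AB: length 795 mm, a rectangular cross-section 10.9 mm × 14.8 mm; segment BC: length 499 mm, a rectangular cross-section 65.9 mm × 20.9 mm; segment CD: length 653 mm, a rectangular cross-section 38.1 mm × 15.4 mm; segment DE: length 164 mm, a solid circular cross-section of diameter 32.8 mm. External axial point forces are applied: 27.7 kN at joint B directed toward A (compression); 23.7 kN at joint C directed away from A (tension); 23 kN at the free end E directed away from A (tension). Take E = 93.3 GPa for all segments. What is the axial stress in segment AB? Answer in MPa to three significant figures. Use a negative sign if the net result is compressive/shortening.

118 MPa

Internal axial forces (sectioning from the free end, tension +): N_DE = 23 kN, N_CD = 23 kN, N_BC = 46.7 kN, N_AB = 19 kN.
A_AB = 161.3 mm².
σ_AB = N_AB/A_AB = 19000/161.3 = 117.8 MPa.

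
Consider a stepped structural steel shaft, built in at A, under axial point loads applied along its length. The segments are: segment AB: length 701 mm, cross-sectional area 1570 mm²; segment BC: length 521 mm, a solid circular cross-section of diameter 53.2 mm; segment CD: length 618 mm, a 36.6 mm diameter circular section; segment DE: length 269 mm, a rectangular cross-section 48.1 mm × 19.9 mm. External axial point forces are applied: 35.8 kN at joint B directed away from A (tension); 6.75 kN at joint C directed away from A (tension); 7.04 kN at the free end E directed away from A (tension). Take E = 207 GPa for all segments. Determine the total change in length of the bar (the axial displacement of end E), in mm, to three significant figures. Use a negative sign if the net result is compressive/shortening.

0.152 mm

Internal axial forces (sectioning from the free end, tension +): N_DE = 7.04 kN, N_CD = 7.04 kN, N_BC = 13.79 kN, N_AB = 49.59 kN.
A_BC = 2223 mm².
A_CD = 1052 mm².
A_DE = 957.2 mm².
δ_AB = 49590·701/(1570·207000) = 0.107 mm
δ_BC = 13790·521/(2223·207000) = 0.01561 mm
δ_CD = 7040·618/(1052·207000) = 0.01998 mm
δ_DE = 7040·269/(957.2·207000) = 0.009558 mm
δ = Σδ_i = 0.1521 mm.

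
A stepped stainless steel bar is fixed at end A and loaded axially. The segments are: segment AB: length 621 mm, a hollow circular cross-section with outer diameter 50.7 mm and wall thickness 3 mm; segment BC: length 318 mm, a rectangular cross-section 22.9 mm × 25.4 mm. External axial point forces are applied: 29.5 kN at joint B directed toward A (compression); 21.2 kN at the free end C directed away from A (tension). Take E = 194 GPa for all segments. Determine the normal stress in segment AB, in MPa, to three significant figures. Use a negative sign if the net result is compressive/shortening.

-18.5 MPa

Internal axial forces (sectioning from the free end, tension +): N_BC = 21.2 kN, N_AB = -8.3 kN.
A_AB = 449.6 mm².
σ_AB = N_AB/A_AB = -8300/449.6 = -18.46 MPa.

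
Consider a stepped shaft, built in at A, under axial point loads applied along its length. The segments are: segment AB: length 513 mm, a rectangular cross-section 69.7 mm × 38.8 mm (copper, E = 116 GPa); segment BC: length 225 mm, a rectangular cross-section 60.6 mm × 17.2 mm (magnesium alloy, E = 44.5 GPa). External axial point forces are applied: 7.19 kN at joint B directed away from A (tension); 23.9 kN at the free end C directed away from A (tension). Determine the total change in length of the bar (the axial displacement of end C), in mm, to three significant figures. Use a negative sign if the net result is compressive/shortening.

0.167 mm

Internal axial forces (sectioning from the free end, tension +): N_BC = 23.9 kN, N_AB = 31.09 kN.
A_AB = 2704 mm².
A_BC = 1042 mm².
δ_AB = 31090·513/(2704·116000) = 0.05084 mm
δ_BC = 23900·225/(1042·44500) = 0.1159 mm
δ = Σδ_i = 0.1668 mm.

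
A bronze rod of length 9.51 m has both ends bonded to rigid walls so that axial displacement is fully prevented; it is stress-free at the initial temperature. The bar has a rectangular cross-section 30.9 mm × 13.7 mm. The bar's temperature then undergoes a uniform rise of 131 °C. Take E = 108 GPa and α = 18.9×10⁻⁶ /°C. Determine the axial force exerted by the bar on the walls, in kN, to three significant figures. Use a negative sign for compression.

Free thermal expansion αLΔT = 18.9e-6 · 9510 · 131 = 23.55 mm.
The walls impose strain ε = −(23.55)/9510 = -2.4759e-03; σ = Eε = 108000 · -2.4759e-03 = -267.4 MPa.
Wall reaction R = σ·A = -267.4·423.3 = -113200 N = -113.2 kN.

-113 kN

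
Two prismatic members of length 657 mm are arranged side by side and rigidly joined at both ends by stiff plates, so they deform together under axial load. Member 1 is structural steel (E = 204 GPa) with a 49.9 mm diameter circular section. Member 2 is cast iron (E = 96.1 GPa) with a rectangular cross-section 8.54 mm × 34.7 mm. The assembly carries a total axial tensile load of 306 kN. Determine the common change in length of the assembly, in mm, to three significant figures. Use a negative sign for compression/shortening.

A_1 = 1956 mm².
A_2 = 296.3 mm².
Equal strain + equilibrium ⇒ each member carries load in proportion to AE: A₁E₁ = 399000000 N, A₂E₂ = 28480000 N, ΣAE = 427400000 N.
δ = PL/ΣAE = 306000·657/427400000 = 0.4704 mm.

0.470 mm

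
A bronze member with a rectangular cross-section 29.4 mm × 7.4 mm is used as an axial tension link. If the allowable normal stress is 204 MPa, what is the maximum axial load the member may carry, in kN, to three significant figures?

44.4 kN

A = 217.6 mm².
P_max = σ_allow · A = 204 · 217.6 = 44380 N = 44.38 kN.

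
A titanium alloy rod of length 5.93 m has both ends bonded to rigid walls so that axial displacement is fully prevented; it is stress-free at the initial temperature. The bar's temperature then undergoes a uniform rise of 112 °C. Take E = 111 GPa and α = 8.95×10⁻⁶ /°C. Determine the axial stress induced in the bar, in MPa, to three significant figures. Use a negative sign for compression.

-111 MPa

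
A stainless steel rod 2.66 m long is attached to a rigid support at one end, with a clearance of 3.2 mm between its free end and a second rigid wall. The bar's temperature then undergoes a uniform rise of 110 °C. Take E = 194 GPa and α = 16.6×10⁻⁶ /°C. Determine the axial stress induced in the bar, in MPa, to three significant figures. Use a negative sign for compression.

Free thermal expansion αLΔT = 16.6e-6 · 2660 · 110 = 4.857 mm.
The walls engage after the gap closes; constrained expansion = 4.857 − 3.2 = 1.657 mm.
The walls impose strain ε = −(1.657)/2660 = -6.2299e-04; σ = Eε = 194000 · -6.2299e-04 = -120.9 MPa.

-121 MPa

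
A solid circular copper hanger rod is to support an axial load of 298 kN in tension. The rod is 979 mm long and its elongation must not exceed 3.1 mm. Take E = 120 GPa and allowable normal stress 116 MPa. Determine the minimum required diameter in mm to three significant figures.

57.2 mm

Required area A ≥ P/σ_allow = 298000/116 = 2569 mm².
For a solid circular section, d ≥ √(4A/π) = 57.19 mm.
Elongation limit: A ≥ PL/(Eδ_allow) = 298000·979/(120000·3.1) = 784.3 mm² ⇒ d ≥ 31.6 mm.
The stress limit governs.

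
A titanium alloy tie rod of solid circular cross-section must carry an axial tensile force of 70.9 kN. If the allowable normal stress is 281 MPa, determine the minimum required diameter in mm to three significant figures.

17.9 mm

Required area A ≥ P/σ_allow = 70900/281 = 252.3 mm².
For a solid circular section, d ≥ √(4A/π) = 17.92 mm.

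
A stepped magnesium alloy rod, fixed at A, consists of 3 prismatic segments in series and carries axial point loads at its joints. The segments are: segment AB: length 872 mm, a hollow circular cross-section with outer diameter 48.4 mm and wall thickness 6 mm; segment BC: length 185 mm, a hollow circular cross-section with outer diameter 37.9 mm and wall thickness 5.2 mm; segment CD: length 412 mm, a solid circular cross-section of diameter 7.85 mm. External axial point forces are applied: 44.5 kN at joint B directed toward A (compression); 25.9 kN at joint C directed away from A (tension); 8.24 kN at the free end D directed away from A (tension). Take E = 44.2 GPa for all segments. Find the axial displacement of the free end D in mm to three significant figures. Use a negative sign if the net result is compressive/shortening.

1.60 mm

Internal axial forces (sectioning from the free end, tension +): N_CD = 8.24 kN, N_BC = 34.14 kN, N_AB = -10.36 kN.
A_AB = 799.2 mm².
A_BC = 534.2 mm².
A_CD = 48.4 mm².
δ_AB = -10360·872/(799.2·44200) = -0.2557 mm
δ_BC = 34140·185/(534.2·44200) = 0.2675 mm
δ_CD = 8240·412/(48.4·44200) = 1.587 mm
δ = Σδ_i = 1.599 mm.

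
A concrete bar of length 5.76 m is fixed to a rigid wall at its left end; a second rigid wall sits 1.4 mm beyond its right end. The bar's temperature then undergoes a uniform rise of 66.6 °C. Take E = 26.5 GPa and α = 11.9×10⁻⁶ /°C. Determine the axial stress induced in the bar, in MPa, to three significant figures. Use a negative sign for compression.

-14.6 MPa

Free thermal expansion αLΔT = 11.9e-6 · 5760 · 66.6 = 4.565 mm.
The walls engage after the gap closes; constrained expansion = 4.565 − 1.4 = 3.165 mm.
The walls impose strain ε = −(3.165)/5760 = -5.4948e-04; σ = Eε = 26500 · -5.4948e-04 = -14.56 MPa.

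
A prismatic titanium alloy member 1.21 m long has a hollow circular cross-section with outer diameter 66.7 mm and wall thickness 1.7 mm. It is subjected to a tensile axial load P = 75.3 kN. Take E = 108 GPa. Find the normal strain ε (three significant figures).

A = 347.1 mm².
σ = N/A = 216.9 MPa; ε = σ/E = 216.9/108000 = 2.008e-03.

0.00201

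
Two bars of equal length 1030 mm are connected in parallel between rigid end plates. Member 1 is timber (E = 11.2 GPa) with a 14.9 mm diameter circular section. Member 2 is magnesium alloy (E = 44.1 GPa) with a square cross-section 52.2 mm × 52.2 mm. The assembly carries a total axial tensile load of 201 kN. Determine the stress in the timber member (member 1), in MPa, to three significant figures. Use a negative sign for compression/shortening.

18.4 MPa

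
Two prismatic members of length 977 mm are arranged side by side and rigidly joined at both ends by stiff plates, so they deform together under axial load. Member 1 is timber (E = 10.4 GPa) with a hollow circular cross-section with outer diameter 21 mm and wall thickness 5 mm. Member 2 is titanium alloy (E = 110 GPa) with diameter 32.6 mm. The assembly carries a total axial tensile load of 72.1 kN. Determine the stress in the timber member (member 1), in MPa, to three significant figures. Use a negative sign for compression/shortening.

7.94 MPa

A_1 = 251.3 mm².
A_2 = 834.7 mm².
Equal strain + equilibrium ⇒ each member carries load in proportion to AE: A₁E₁ = 2614000 N, A₂E₂ = 91820000 N, ΣAE = 94430000 N.
σ₁ = P·E₁/ΣAE = 72100·10400/94430000 = 7.941 MPa.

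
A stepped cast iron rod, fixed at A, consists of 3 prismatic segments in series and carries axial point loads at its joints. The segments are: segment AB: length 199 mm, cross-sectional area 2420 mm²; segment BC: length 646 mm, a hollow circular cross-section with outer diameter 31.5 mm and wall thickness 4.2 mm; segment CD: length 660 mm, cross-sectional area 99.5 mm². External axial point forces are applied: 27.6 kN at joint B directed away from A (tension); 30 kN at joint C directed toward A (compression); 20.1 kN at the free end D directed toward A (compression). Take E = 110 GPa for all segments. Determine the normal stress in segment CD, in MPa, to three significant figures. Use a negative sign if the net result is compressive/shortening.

-202 MPa

Internal axial forces (sectioning from the free end, tension +): N_CD = -20.1 kN, N_BC = -50.1 kN, N_AB = -22.5 kN.
σ_CD = N_CD/A_CD = -20100/99.5 = -202 MPa.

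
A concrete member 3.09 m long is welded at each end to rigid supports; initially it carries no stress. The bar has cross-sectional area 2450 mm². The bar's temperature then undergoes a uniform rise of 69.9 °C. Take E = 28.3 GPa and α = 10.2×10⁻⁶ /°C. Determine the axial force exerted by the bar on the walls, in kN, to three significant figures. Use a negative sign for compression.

Free thermal expansion αLΔT = 10.2e-6 · 3090 · 69.9 = 2.203 mm.
The walls impose strain ε = −(2.203)/3090 = -7.1298e-04; σ = Eε = 28300 · -7.1298e-04 = -20.18 MPa.
Wall reaction R = σ·A = -20.18·2450 = -49430 N = -49.43 kN.

-49.4 kN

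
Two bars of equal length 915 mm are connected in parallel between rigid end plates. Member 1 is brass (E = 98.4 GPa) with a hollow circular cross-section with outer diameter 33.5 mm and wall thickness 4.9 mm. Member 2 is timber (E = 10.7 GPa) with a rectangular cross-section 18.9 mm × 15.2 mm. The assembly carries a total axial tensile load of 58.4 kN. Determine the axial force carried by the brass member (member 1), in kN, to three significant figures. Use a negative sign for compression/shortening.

54.5 kN

A_1 = 440.3 mm².
A_2 = 287.3 mm².
Equal strain + equilibrium ⇒ each member carries load in proportion to AE: A₁E₁ = 43320000 N, A₂E₂ = 3074000 N, ΣAE = 46400000 N.
F₁ = P·A₁E₁/ΣAE = 58400·43320000/46400000 = 54530 N.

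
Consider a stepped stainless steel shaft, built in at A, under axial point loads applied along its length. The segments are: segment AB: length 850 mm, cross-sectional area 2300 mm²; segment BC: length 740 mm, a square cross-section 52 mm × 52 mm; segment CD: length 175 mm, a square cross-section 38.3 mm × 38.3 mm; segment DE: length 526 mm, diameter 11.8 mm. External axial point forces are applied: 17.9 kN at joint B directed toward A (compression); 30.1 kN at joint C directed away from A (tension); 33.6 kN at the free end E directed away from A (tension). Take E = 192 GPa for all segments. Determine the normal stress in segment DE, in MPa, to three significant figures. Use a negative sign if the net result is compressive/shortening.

307 MPa

Internal axial forces (sectioning from the free end, tension +): N_DE = 33.6 kN, N_CD = 33.6 kN, N_BC = 63.7 kN, N_AB = 45.8 kN.
A_DE = 109.4 mm².
σ_DE = N_DE/A_DE = 33600/109.4 = 307.2 MPa.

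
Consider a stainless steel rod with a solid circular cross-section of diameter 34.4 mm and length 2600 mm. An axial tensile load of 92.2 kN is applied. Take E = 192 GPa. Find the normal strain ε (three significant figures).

5.17e-04

A = 929.4 mm².
σ = N/A = 99.2 MPa; ε = σ/E = 99.2/192000 = 5.167e-04.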